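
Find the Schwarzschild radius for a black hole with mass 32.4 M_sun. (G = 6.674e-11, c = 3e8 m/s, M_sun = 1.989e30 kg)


M = 32.4 * 1.989e30 kg = 6.44436e+31 kg. rs = 2GM/c^2 = 2 * 6.674e-11 * 6.44436e+31 / (3e8)^2 = 95577.0192

95577.0192 m


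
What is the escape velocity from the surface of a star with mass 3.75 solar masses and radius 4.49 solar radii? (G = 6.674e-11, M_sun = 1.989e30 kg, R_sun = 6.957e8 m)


M = 3.75 * 1.989e30 kg = 7.45875e+30 kg; R = 4.49 * 6.957e8 m = 3.123693e+09 m. v_esc = sqrt(2GM/R) = sqrt(2 * 6.674e-11 * 7.45875e+30 / 3.123693e+09) = 564555.9023

564555.9023 m/s


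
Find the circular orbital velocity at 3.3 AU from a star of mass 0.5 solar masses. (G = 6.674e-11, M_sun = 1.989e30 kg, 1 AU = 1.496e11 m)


v = sqrt(GM/r) = sqrt(6.674e-11 * 9.945e+29 / 4.937e+11) = 11595.0527

11595.0527 m/s


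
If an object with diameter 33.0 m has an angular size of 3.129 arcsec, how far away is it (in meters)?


D = size / theta_rad, theta_rad = 3.129 * pi/(180*3600) = 1.517e-05, D = 2.175e+06

2.175e+06 m


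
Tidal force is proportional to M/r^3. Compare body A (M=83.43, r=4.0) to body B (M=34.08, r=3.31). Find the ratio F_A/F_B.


Ratio = (M1/r1^3) / (M2/r2^3) = (83.43/4.0^3) / (34.08/3.31^3) = 1.3872

1.3872


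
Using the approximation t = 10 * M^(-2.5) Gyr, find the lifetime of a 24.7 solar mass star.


t = 10 * M^(-2.5) = 10 * 24.7^(-2.5) = 0.0033

0.0033 Gyr


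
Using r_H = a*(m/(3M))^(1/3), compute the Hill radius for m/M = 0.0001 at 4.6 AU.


r_H = a * (m/3M)^(1/3) = 4.6 * (0.0001/3)^(1/3) = 0.148

0.148 AU


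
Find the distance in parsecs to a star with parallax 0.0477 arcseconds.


d = 1/p = 1/0.0477 = 20.9644

20.9644 pc


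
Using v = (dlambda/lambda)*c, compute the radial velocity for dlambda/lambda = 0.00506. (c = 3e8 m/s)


v = (dlambda/lambda) * c = 0.00506 * 3e8 = 1.518e+06

1.518e+06 m/s


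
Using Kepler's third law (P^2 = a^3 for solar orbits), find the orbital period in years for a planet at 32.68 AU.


P = a^(3/2) = 32.68^1.5 = 186.8199

186.8199 years


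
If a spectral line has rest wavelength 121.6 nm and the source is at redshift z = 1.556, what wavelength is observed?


lam_obs = lam_emit * (1 + z) = 121.6 * (1 + 1.556) = 310.8096

310.8096 nm


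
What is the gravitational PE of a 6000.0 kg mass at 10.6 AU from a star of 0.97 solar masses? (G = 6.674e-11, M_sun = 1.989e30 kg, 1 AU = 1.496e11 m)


M = 0.97 * 1.989e30 kg = 1.92933e+30 kg; r = 10.6 AU * 1.496e11 m/AU = 1.58576e+12 m. U = -GM*m/r = -(6.674e-11 * 1.92933e+30 * 6000.0) / 1.58576e+12 = -4.872e+11

-4.872e+11 J


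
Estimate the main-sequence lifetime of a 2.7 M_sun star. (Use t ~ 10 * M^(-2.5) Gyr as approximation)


t = 10 * M^(-2.5) = 10 * 2.7^(-2.5) = 0.8348

0.8348 Gyr


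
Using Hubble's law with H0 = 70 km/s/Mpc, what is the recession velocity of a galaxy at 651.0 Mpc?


v = H0 * d = 70 * 651.0 = 45570.0

45570.0 km/s


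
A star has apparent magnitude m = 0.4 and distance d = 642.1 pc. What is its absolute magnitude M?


M = m - 5*log10(d) + 5 = 0.4 - 5*log10(642.1) + 5 = -8.638

-8.638


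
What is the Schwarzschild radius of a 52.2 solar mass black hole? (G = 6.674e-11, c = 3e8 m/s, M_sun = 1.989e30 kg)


M = 52.2 * 1.989e30 kg = 1.038258e+32 kg. rs = 2GM/c^2 = 2 * 6.674e-11 * 1.038258e+32 / (3e8)^2 = 153985.1976

153985.1976 m


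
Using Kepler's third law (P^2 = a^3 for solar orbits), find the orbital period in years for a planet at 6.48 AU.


P = a^(3/2) = 6.48^1.5 = 16.4954

16.4954 years


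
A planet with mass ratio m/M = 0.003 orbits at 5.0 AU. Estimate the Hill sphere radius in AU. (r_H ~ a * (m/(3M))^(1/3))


r_H = a * (m/3M)^(1/3) = 5.0 * (0.003/3)^(1/3) = 0.5

0.5 AU


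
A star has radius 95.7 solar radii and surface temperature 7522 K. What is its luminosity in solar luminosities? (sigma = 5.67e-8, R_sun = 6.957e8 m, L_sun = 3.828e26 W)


R = 95.7 * 6.957e8 m = 6.657849e+10 m. L = 4*pi*R^2*sigma*T^4 = 4*pi*(6.657849e+10)^2 * 5.67e-8 * 7522^4 = 1.011100026e+31 W. L/L_sun = 1.011100026e+31 / 3.828e26 = 26413.2713

26413.2713 L_sun


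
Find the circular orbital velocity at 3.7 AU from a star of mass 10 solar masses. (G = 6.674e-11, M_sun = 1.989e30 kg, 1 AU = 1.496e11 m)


v = sqrt(GM/r) = sqrt(6.674e-11 * 1.989e+31 / 5.535e+11) = 48971.5482

48971.5482 m/s


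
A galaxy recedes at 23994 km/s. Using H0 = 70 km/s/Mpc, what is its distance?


d = v / H0 = 23994 / 70 = 342.7714

342.7714 Mpc


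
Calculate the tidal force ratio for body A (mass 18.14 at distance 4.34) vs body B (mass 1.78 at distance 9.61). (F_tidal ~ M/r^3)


Ratio = (M1/r1^3) / (M2/r2^3) = (18.14/4.34^3) / (1.78/9.61^3) = 110.6416

110.6416


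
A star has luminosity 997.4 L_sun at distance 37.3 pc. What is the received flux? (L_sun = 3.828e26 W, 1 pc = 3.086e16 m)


F = L / (4*pi*d^2) = 3.818e+29 / (4*pi*(1.151e+18)^2) = 2.293e-08

2.293e-08 W/m^2


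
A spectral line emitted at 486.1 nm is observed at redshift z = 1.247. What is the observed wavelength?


lam_obs = lam_emit * (1 + z) = 486.1 * (1 + 1.247) = 1092.2667

1092.2667 nm


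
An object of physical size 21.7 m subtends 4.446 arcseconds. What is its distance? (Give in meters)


D = size / theta_rad, theta_rad = 4.446 * pi/(180*3600) = 2.155e-05, D = 1.007e+06

1.007e+06 m


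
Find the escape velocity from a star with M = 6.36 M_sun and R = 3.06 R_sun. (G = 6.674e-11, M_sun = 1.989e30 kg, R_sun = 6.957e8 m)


M = 6.36 * 1.989e30 kg = 1.265004e+31 kg; R = 3.06 * 6.957e8 m = 2.128842e+09 m. v_esc = sqrt(2GM/R) = sqrt(2 * 6.674e-11 * 1.265004e+31 / 2.128842e+09) = 890599.2672

890599.2672 m/s


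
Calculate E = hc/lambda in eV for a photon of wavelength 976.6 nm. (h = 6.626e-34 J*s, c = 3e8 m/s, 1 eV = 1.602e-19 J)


E = hc/lambda = 6.626e-34 * 3e8 / 9.766e-07 = 2.035e-19 J = 1.2706 eV

1.2706 eV


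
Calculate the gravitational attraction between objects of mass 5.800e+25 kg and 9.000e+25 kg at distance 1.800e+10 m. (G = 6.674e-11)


F = G*m1*m2/r^2 = 6.674e-11 * 5.800e+25 * 9.000e+25 / (1.800e+10)^2 = 6.674e-11 * 5.220e+51 / 3.240e+20 = 1.075e+21

1.075e+21 N


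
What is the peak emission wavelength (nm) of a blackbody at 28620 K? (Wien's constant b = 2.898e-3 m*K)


lam_max = b / T = 2.898e-3 / 28620 = 1.013e-07 m = 101.2579 nm

101.2579 nm


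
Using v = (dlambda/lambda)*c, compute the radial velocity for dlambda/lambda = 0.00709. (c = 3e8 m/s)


v = (dlambda/lambda) * c = 0.00709 * 3e8 = 2.127e+06

2.127e+06 m/s


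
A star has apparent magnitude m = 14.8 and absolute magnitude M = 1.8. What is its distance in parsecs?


d = 10^((m - M + 5)/5) = 10^((14.8 - 1.8 + 5)/5) = 3981.0717

3981.0717 pc


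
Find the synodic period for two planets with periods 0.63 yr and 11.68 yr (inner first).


1/P_syn = |1/P1 - 1/P2| = |1/0.63 - 1/11.68| => P_syn = 0.6659

0.6659 years


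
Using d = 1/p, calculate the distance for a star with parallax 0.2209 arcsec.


d = 1/p = 1/0.2209 = 4.5269

4.5269 pc


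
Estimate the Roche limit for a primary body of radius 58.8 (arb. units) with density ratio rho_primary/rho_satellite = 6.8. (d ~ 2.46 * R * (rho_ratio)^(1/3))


d_Roche = 2.46 * 58.8 * 6.8^(1/3) = 274.0409

274.0409


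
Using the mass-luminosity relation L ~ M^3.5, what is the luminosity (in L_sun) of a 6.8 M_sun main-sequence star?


L/L_sun = (M/M_sun)^3.5 = 6.8^3.5 = 819.9383

819.9383 L_sun


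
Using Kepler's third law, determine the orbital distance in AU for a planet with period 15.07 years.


a = P^(2/3) = 15.07^(2/3) = 6.1011

6.1011 AU


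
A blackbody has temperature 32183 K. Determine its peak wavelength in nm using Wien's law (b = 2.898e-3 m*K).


lam_max = b / T = 2.898e-3 / 32183 = 9.005e-08 m = 90.0475 nm

90.0475 nm


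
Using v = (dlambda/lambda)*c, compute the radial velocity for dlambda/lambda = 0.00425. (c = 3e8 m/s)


v = (dlambda/lambda) * c = 0.00425 * 3e8 = 1.275e+06

1.275e+06 m/s


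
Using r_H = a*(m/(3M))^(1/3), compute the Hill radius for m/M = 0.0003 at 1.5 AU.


r_H = a * (m/3M)^(1/3) = 1.5 * (0.0003/3)^(1/3) = 0.0696

0.0696 AU


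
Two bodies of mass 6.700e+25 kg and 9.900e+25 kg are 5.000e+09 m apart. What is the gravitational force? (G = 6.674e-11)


F = G*m1*m2/r^2 = 6.674e-11 * 6.700e+25 * 9.900e+25 / (5.000e+09)^2 = 6.674e-11 * 6.633e+51 / 2.500e+19 = 1.771e+22

1.771e+22 N


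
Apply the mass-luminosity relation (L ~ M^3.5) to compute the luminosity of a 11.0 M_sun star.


L/L_sun = (M/M_sun)^3.5 = 11.0^3.5 = 4414.4276

4414.4276 L_sun


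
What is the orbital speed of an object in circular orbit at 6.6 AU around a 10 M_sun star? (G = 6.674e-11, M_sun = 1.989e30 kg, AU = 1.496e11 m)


v = sqrt(GM/r) = sqrt(6.674e-11 * 1.989e+31 / 9.874e+11) = 36666.7762

36666.7762 m/s


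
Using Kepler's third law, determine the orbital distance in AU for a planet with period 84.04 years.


a = P^(2/3) = 84.04^(2/3) = 19.1863

19.1863 AU


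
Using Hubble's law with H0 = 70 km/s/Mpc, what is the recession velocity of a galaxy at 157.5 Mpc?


v = H0 * d = 70 * 157.5 = 11025.0

11025.0 km/s


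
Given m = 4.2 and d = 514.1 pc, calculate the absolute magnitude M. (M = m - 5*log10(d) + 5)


M = m - 5*log10(d) + 5 = 4.2 - 5*log10(514.1) + 5 = -4.3552

-4.3552


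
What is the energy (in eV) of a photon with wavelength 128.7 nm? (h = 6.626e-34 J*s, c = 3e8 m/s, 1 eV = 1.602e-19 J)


E = hc/lambda = 6.626e-34 * 3e8 / 1.287e-07 = 1.545e-18 J = 9.6412 eV

9.6412 eV


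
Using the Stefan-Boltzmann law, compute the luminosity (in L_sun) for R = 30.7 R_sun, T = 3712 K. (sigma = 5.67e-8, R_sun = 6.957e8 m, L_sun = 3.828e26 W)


R = 30.7 * 6.957e8 m = 2.135799e+10 m. L = 4*pi*R^2*sigma*T^4 = 4*pi*(2.135799e+10)^2 * 5.67e-8 * 3712^4 = 6.170857971e+28 W. L/L_sun = 6.170857971e+28 / 3.828e26 = 161.2032

161.2032 L_sun


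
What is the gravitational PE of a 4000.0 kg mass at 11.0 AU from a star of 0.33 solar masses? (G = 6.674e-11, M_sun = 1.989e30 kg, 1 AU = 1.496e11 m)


M = 0.33 * 1.989e30 kg = 6.5637e+29 kg; r = 11.0 AU * 1.496e11 m/AU = 1.6456e+12 m. U = -GM*m/r = -(6.674e-11 * 6.5637e+29 * 4000.0) / 1.6456e+12 = -1.065e+11

-1.065e+11 J


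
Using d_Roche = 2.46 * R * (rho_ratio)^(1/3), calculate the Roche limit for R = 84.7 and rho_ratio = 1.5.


d_Roche = 2.46 * 84.7 * 1.5^(1/3) = 238.5149

238.5149


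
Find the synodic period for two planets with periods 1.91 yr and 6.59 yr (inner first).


1/P_syn = |1/P1 - 1/P2| = |1/1.91 - 1/6.59| => P_syn = 2.6895

2.6895 years


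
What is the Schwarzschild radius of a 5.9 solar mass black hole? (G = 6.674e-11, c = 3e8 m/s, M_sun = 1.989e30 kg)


M = 5.9 * 1.989e30 kg = 1.17351e+31 kg. rs = 2GM/c^2 = 2 * 6.674e-11 * 1.17351e+31 / (3e8)^2 = 17404.4572

17404.4572 m


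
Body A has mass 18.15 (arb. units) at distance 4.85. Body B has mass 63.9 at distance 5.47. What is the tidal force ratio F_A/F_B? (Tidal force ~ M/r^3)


Ratio = (M1/r1^3) / (M2/r2^3) = (18.15/4.85^3) / (63.9/5.47^3) = 0.4075

0.4075


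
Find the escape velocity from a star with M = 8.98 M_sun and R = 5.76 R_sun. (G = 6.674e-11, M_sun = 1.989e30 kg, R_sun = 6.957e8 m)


M = 8.98 * 1.989e30 kg = 1.786122e+31 kg; R = 5.76 * 6.957e8 m = 4.007232e+09 m. v_esc = sqrt(2GM/R) = sqrt(2 * 6.674e-11 * 1.786122e+31 / 4.007232e+09) = 771332.1178

771332.1178 m/s


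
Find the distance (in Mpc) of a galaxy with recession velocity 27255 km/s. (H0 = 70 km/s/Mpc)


d = v / H0 = 27255 / 70 = 389.3571

389.3571 Mpc


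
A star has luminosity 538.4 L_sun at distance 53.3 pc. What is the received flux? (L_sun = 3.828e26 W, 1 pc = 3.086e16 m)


F = L / (4*pi*d^2) = 2.061e+29 / (4*pi*(1.645e+18)^2) = 6.062e-09

6.062e-09 W/m^2


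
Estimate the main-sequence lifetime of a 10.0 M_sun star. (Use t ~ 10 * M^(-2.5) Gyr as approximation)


t = 10 * M^(-2.5) = 10 * 10.0^(-2.5) = 0.0316

0.0316 Gyr


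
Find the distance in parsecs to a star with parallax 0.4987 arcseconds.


d = 1/p = 1/0.4987 = 2.0052

2.0052 pc


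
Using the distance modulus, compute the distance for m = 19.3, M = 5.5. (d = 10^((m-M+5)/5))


d = 10^((m - M + 5)/5) = 10^((19.3 - 5.5 + 5)/5) = 5754.3994

5754.3994 pc


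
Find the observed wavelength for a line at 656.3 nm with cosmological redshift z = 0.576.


lam_obs = lam_emit * (1 + z) = 656.3 * (1 + 0.576) = 1034.3288

1034.3288 nm


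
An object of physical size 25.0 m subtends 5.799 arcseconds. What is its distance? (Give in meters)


D = size / theta_rad, theta_rad = 5.799 * pi/(180*3600) = 2.811e-05, D = 889225.7555

889225.7555 m


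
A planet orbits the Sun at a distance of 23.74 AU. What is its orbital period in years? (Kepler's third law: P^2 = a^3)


P = a^(3/2) = 23.74^1.5 = 115.6701

115.6701 years


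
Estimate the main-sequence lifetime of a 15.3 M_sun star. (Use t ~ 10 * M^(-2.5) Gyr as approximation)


t = 10 * M^(-2.5) = 10 * 15.3^(-2.5) = 0.0109

0.0109 Gyr


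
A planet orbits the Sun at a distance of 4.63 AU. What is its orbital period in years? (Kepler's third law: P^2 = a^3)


P = a^(3/2) = 4.63^1.5 = 9.9626

9.9626 years


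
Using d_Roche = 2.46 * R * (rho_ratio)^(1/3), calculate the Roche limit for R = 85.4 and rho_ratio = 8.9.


d_Roche = 2.46 * 85.4 * 8.9^(1/3) = 435.3678

435.3678


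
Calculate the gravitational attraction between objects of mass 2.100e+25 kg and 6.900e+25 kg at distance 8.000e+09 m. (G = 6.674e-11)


F = G*m1*m2/r^2 = 6.674e-11 * 2.100e+25 * 6.900e+25 / (8.000e+09)^2 = 6.674e-11 * 1.449e+51 / 6.400e+19 = 1.511e+21

1.511e+21 N


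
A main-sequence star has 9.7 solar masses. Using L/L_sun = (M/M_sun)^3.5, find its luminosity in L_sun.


L/L_sun = (M/M_sun)^3.5 = 9.7^3.5 = 2842.5039

2842.5039 L_sun


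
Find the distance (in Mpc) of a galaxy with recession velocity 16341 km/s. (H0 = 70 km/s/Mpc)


d = v / H0 = 16341 / 70 = 233.4429

233.4429 Mpc


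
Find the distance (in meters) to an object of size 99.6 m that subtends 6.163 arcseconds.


D = size / theta_rad, theta_rad = 6.163 * pi/(180*3600) = 2.988e-05, D = 3.333e+06

3.333e+06 m


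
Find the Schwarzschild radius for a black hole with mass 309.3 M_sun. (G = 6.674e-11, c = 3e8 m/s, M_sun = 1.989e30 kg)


M = 309.3 * 1.989e30 kg = 6.151977e+32 kg. rs = 2GM/c^2 = 2 * 6.674e-11 * 6.151977e+32 / (3e8)^2 = 912406.5444

912406.5444 m


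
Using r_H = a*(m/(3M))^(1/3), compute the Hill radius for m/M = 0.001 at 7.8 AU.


r_H = a * (m/3M)^(1/3) = 7.8 * (0.001/3)^(1/3) = 0.5408

0.5408 AU


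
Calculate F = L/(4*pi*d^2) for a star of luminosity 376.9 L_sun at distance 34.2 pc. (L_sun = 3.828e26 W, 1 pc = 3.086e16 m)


F = L / (4*pi*d^2) = 1.443e+29 / (4*pi*(1.055e+18)^2) = 1.031e-08

1.031e-08 W/m^2


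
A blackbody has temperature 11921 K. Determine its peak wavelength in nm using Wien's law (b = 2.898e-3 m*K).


lam_max = b / T = 2.898e-3 / 11921 = 2.431e-07 m = 243.1004 nm

243.1004 nm


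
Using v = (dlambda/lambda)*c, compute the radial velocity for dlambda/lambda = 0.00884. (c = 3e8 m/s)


v = (dlambda/lambda) * c = 0.00884 * 3e8 = 2.652e+06

2.652e+06 m/s


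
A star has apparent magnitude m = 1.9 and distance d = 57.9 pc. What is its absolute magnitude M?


M = m - 5*log10(d) + 5 = 1.9 - 5*log10(57.9) + 5 = -1.9134

-1.9134


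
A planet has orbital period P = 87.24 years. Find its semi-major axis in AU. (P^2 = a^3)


a = P^(2/3) = 87.24^(2/3) = 19.6703

19.6703 AU


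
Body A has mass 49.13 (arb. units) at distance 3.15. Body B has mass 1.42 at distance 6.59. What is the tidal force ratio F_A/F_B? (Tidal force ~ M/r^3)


Ratio = (M1/r1^3) / (M2/r2^3) = (49.13/3.15^3) / (1.42/6.59^3) = 316.7984

316.7984


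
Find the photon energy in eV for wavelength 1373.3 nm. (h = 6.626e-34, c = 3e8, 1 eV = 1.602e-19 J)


E = hc/lambda = 6.626e-34 * 3e8 / 1.373e-06 = 1.447e-19 J = 0.9035 eV

0.9035 eV


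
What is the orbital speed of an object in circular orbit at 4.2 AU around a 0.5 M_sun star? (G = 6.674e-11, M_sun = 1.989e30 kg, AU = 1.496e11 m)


v = sqrt(GM/r) = sqrt(6.674e-11 * 9.945e+29 / 6.283e+11) = 10277.9157

10277.9157 m/s


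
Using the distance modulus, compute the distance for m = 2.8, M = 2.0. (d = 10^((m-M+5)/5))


d = 10^((m - M + 5)/5) = 10^((2.8 - 2.0 + 5)/5) = 14.4544

14.4544 pc


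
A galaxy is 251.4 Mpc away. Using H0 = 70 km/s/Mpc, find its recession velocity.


v = H0 * d = 70 * 251.4 = 17598.0

17598.0 km/s


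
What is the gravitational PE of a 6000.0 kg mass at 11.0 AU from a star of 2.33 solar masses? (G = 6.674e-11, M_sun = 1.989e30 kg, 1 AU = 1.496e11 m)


M = 2.33 * 1.989e30 kg = 4.63437e+30 kg; r = 11.0 AU * 1.496e11 m/AU = 1.6456e+12 m. U = -GM*m/r = -(6.674e-11 * 4.63437e+30 * 6000.0) / 1.6456e+12 = -1.128e+12

-1.128e+12 J


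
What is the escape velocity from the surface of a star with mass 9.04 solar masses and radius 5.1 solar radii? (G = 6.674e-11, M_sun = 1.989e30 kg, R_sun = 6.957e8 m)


M = 9.04 * 1.989e30 kg = 1.798056e+31 kg; R = 5.1 * 6.957e8 m = 3.54807e+09 m. v_esc = sqrt(2GM/R) = sqrt(2 * 6.674e-11 * 1.798056e+31 / 3.54807e+09) = 822457.7855

822457.7855 m/s


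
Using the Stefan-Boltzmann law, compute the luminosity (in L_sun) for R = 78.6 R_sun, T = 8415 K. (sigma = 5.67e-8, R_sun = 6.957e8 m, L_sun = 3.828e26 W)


R = 78.6 * 6.957e8 m = 5.468202e+10 m. L = 4*pi*R^2*sigma*T^4 = 4*pi*(5.468202e+10)^2 * 5.67e-8 * 8415^4 = 1.068312975e+31 W. L/L_sun = 1.068312975e+31 / 3.828e26 = 27907.8625

27907.8625 L_sun


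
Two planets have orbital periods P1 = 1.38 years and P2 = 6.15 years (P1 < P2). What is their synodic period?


1/P_syn = |1/P1 - 1/P2| = |1/1.38 - 1/6.15| => P_syn = 1.7792

1.7792 years


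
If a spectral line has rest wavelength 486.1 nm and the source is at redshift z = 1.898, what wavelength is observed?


lam_obs = lam_emit * (1 + z) = 486.1 * (1 + 1.898) = 1408.7178

1408.7178 nm


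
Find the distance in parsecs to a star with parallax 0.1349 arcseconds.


d = 1/p = 1/0.1349 = 7.4129

7.4129 pc


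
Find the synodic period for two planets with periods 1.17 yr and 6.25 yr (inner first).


1/P_syn = |1/P1 - 1/P2| = |1/1.17 - 1/6.25| => P_syn = 1.4395

1.4395 years


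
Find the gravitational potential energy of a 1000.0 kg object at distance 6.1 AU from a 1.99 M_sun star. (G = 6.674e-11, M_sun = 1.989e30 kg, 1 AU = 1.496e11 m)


M = 1.99 * 1.989e30 kg = 3.95811e+30 kg; r = 6.1 AU * 1.496e11 m/AU = 9.1256e+11 m. U = -GM*m/r = -(6.674e-11 * 3.95811e+30 * 1000.0) / 9.1256e+11 = -2.895e+11

-2.895e+11 J


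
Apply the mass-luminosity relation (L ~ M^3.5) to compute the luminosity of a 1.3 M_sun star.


L/L_sun = (M/M_sun)^3.5 = 1.3^3.5 = 2.505

2.505 L_sun


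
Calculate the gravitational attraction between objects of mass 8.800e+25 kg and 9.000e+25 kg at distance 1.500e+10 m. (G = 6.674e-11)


F = G*m1*m2/r^2 = 6.674e-11 * 8.800e+25 * 9.000e+25 / (1.500e+10)^2 = 6.674e-11 * 7.920e+51 / 2.250e+20 = 2.349e+21

2.349e+21 N


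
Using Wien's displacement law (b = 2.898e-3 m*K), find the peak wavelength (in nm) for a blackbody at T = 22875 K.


lam_max = b / T = 2.898e-3 / 22875 = 1.267e-07 m = 126.6885 nm

126.6885 nm


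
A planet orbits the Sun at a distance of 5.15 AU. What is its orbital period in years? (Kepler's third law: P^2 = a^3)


P = a^(3/2) = 5.15^1.5 = 11.6872

11.6872 years


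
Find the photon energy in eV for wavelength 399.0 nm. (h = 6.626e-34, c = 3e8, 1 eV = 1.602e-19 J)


E = hc/lambda = 6.626e-34 * 3e8 / 3.990e-07 = 4.982e-19 J = 3.1098 eV

3.1098 eV


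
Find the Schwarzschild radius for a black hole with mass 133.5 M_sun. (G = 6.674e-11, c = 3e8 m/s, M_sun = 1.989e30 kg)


M = 133.5 * 1.989e30 kg = 2.655315e+32 kg. rs = 2GM/c^2 = 2 * 6.674e-11 * 2.655315e+32 / (3e8)^2 = 393812.718

393812.718 m


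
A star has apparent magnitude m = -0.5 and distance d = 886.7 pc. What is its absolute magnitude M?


M = m - 5*log10(d) + 5 = -0.5 - 5*log10(886.7) + 5 = -10.2389

-10.2389


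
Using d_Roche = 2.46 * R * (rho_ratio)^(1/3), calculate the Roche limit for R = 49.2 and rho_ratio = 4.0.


d_Roche = 2.46 * 49.2 * 4.0^(1/3) = 192.1263

192.1263


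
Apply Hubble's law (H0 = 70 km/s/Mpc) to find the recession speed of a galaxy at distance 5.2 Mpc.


v = H0 * d = 70 * 5.2 = 364.0

364.0 km/s


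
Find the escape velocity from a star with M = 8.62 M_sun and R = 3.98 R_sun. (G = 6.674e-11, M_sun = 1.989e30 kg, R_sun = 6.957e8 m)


M = 8.62 * 1.989e30 kg = 1.714518e+31 kg; R = 3.98 * 6.957e8 m = 2.768886e+09 m. v_esc = sqrt(2GM/R) = sqrt(2 * 6.674e-11 * 1.714518e+31 / 2.768886e+09) = 909131.249

909131.249 m/s


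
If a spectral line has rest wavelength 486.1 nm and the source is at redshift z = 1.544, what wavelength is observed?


lam_obs = lam_emit * (1 + z) = 486.1 * (1 + 1.544) = 1236.6384

1236.6384 nm


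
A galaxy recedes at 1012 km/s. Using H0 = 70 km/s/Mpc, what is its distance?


d = v / H0 = 1012 / 70 = 14.4571

14.4571 Mpc


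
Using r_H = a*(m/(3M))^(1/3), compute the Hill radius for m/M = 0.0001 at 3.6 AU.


r_H = a * (m/3M)^(1/3) = 3.6 * (0.0001/3)^(1/3) = 0.1159

0.1159 AU


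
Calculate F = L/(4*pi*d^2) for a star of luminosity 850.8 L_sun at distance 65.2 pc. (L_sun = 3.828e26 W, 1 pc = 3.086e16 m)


F = L / (4*pi*d^2) = 3.257e+29 / (4*pi*(2.012e+18)^2) = 6.402e-09

6.402e-09 W/m^2


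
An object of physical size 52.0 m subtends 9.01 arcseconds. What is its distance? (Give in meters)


D = size / theta_rad, theta_rad = 9.01 * pi/(180*3600) = 4.368e-05, D = 1.190e+06

1.190e+06 m


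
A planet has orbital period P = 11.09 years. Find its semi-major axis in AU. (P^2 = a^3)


a = P^(2/3) = 11.09^(2/3) = 4.973

4.973 AU


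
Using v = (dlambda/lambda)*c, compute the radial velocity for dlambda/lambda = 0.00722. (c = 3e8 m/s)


v = (dlambda/lambda) * c = 0.00722 * 3e8 = 2.166e+06

2.166e+06 m/s


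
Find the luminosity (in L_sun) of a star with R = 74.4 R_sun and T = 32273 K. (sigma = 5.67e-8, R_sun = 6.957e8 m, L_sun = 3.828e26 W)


R = 74.4 * 6.957e8 m = 5.176008e+10 m. L = 4*pi*R^2*sigma*T^4 = 4*pi*(5.176008e+10)^2 * 5.67e-8 * 32273^4 = 2.070809519e+33 W. L/L_sun = 2.070809519e+33 / 3.828e26 = 5.410e+06

5.410e+06 L_sun


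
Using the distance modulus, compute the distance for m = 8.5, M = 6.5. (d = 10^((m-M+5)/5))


d = 10^((m - M + 5)/5) = 10^((8.5 - 6.5 + 5)/5) = 25.1189

25.1189 pc


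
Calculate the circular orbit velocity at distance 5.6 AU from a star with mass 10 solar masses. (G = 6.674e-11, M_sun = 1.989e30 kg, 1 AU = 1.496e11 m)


v = sqrt(GM/r) = sqrt(6.674e-11 * 1.989e+31 / 8.378e+11) = 39806.1965

39806.1965 m/s


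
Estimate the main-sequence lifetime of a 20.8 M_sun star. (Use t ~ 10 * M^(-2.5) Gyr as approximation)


t = 10 * M^(-2.5) = 10 * 20.8^(-2.5) = 0.0051

0.0051 Gyr


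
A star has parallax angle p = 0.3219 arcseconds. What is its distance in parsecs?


d = 1/p = 1/0.3219 = 3.1066

3.1066 pc


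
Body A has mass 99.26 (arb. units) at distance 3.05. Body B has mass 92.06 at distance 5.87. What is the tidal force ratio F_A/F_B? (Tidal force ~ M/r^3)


Ratio = (M1/r1^3) / (M2/r2^3) = (99.26/3.05^3) / (92.06/5.87^3) = 7.6863

7.6863


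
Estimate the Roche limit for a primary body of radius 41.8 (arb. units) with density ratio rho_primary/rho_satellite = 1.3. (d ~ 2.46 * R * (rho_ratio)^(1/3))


d_Roche = 2.46 * 41.8 * 1.3^(1/3) = 112.2257

112.2257


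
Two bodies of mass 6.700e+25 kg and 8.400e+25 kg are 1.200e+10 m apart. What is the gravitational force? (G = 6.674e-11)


F = G*m1*m2/r^2 = 6.674e-11 * 6.700e+25 * 8.400e+25 / (1.200e+10)^2 = 6.674e-11 * 5.628e+51 / 1.440e+20 = 2.608e+21

2.608e+21 N


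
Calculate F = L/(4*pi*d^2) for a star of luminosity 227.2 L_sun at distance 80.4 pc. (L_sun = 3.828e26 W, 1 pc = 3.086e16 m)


F = L / (4*pi*d^2) = 8.697e+28 / (4*pi*(2.481e+18)^2) = 1.124e-09

1.124e-09 W/m^2


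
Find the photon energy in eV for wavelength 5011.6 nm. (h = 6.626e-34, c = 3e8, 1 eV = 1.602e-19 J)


E = hc/lambda = 6.626e-34 * 3e8 / 5.012e-06 = 3.966e-20 J = 0.2476 eV

0.2476 eV


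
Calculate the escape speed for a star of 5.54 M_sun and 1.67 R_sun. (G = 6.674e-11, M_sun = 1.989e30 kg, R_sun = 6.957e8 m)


M = 5.54 * 1.989e30 kg = 1.101906e+31 kg; R = 1.67 * 6.957e8 m = 1.161819e+09 m. v_esc = sqrt(2GM/R) = sqrt(2 * 6.674e-11 * 1.101906e+31 / 1.161819e+09) = 1.125e+06

1.125e+06 m/s


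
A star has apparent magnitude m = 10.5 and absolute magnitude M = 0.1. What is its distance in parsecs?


d = 10^((m - M + 5)/5) = 10^((10.5 - 0.1 + 5)/5) = 1202.2644

1202.2644 pc


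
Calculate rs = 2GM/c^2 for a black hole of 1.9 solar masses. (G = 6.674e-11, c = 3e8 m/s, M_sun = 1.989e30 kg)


M = 1.9 * 1.989e30 kg = 3.7791e+30 kg. rs = 2GM/c^2 = 2 * 6.674e-11 * 3.7791e+30 / (3e8)^2 = 5604.8252

5604.8252 m


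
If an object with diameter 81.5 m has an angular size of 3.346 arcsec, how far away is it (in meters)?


D = size / theta_rad, theta_rad = 3.346 * pi/(180*3600) = 1.622e-05, D = 5.024e+06

5.024e+06 m


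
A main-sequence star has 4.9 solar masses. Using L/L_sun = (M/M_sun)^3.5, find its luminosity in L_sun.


L/L_sun = (M/M_sun)^3.5 = 4.9^3.5 = 260.4272

260.4272 L_sun


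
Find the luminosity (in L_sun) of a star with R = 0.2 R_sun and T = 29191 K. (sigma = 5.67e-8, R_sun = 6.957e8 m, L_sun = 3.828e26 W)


R = 0.2 * 6.957e8 m = 1.3914e+08 m. L = 4*pi*R^2*sigma*T^4 = 4*pi*(1.3914e+08)^2 * 5.67e-8 * 29191^4 = 1.001596533e+28 W. L/L_sun = 1.001596533e+28 / 3.828e26 = 26.165

26.165 L_sun


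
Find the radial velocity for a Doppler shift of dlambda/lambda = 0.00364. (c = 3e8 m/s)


v = (dlambda/lambda) * c = 0.00364 * 3e8 = 1.092e+06

1.092e+06 m/s


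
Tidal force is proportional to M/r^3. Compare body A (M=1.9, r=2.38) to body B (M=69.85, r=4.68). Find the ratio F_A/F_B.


Ratio = (M1/r1^3) / (M2/r2^3) = (1.9/2.38^3) / (69.85/4.68^3) = 0.2068

0.2068


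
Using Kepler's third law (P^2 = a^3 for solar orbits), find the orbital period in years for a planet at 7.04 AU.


P = a^(3/2) = 7.04^1.5 = 18.6792

18.6792 years


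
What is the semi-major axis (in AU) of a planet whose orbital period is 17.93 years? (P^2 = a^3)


a = P^(2/3) = 17.93^(2/3) = 6.8505

6.8505 AU


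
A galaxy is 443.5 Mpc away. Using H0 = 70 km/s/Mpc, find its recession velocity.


v = H0 * d = 70 * 443.5 = 31045.0

31045.0 km/s


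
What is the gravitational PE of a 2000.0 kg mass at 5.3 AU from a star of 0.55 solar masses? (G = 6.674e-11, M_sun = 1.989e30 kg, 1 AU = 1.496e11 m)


M = 0.55 * 1.989e30 kg = 1.09395e+30 kg; r = 5.3 AU * 1.496e11 m/AU = 7.9288e+11 m. U = -GM*m/r = -(6.674e-11 * 1.09395e+30 * 2000.0) / 7.9288e+11 = -1.842e+11

-1.842e+11 J


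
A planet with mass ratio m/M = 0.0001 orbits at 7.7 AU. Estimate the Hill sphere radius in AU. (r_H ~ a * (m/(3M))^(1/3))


r_H = a * (m/3M)^(1/3) = 7.7 * (0.0001/3)^(1/3) = 0.2478

0.2478 AU


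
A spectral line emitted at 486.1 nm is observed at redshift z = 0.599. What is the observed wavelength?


lam_obs = lam_emit * (1 + z) = 486.1 * (1 + 0.599) = 777.2739

777.2739 nm


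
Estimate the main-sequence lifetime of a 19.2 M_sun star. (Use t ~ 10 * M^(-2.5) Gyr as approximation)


t = 10 * M^(-2.5) = 10 * 19.2^(-2.5) = 0.0062

0.0062 Gyr


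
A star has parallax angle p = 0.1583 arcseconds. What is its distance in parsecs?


d = 1/p = 1/0.1583 = 6.3171

6.3171 pc


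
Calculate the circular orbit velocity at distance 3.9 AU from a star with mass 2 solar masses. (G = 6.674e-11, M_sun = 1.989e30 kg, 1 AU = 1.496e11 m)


v = sqrt(GM/r) = sqrt(6.674e-11 * 3.978e+30 / 5.834e+11) = 21331.7945

21331.7945 m/s


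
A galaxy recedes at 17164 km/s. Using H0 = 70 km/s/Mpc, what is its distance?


d = v / H0 = 17164 / 70 = 245.2

245.2 Mpc


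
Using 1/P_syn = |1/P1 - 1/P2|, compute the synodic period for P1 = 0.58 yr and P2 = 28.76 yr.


1/P_syn = |1/P1 - 1/P2| = |1/0.58 - 1/28.76| => P_syn = 0.5919

0.5919 years


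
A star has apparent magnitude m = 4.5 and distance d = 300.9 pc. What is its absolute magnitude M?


M = m - 5*log10(d) + 5 = 4.5 - 5*log10(300.9) + 5 = -2.8921

-2.8921


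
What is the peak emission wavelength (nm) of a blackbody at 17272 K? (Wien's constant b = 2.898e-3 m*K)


lam_max = b / T = 2.898e-3 / 17272 = 1.678e-07 m = 167.786 nm

167.786 nm


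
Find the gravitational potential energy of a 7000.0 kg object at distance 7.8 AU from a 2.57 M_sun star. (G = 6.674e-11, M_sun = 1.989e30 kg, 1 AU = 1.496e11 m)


M = 2.57 * 1.989e30 kg = 5.11173e+30 kg; r = 7.8 AU * 1.496e11 m/AU = 1.16688e+12 m. U = -GM*m/r = -(6.674e-11 * 5.11173e+30 * 7000.0) / 1.16688e+12 = -2.047e+12

-2.047e+12 J


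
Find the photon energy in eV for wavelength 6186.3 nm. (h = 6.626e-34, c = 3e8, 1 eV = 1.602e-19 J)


E = hc/lambda = 6.626e-34 * 3e8 / 6.186e-06 = 3.213e-20 J = 0.2006 eV

0.2006 eV


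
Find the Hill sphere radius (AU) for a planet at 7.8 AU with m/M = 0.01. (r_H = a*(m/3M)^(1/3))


r_H = a * (m/3M)^(1/3) = 7.8 * (0.01/3)^(1/3) = 1.1652

1.1652 AU


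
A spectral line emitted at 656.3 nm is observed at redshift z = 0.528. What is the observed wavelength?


lam_obs = lam_emit * (1 + z) = 656.3 * (1 + 0.528) = 1002.8264

1002.8264 nm


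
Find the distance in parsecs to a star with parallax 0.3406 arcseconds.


d = 1/p = 1/0.3406 = 2.936

2.936 pc


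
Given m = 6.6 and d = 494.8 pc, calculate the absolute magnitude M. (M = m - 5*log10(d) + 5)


M = m - 5*log10(d) + 5 = 6.6 - 5*log10(494.8) + 5 = -1.8721

-1.8721


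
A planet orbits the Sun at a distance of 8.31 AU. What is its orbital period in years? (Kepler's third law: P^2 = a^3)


P = a^(3/2) = 8.31^1.5 = 23.9553

23.9553 years


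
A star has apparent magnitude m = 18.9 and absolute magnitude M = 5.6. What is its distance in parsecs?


d = 10^((m - M + 5)/5) = 10^((18.9 - 5.6 + 5)/5) = 4570.8819

4570.8819 pc


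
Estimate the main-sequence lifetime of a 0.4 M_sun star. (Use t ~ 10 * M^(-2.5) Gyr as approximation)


t = 10 * M^(-2.5) = 10 * 0.4^(-2.5) = 98.8212

98.8212 Gyr


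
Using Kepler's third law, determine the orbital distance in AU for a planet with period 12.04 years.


a = P^(2/3) = 12.04^(2/3) = 5.2531

5.2531 AU


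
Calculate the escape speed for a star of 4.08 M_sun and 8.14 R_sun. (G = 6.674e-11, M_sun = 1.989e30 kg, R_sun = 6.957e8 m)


M = 4.08 * 1.989e30 kg = 8.11512e+30 kg; R = 8.14 * 6.957e8 m = 5.662998e+09 m. v_esc = sqrt(2GM/R) = sqrt(2 * 6.674e-11 * 8.11512e+30 / 5.662998e+09) = 437353.2599

437353.2599 m/s


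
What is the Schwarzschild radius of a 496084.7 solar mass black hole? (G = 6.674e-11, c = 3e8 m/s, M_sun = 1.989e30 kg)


M = 496084.7 * 1.989e30 kg = 9.867124683e+35 kg. rs = 2GM/c^2 = 2 * 6.674e-11 * 9.867124683e+35 / (3e8)^2 = 1.463e+09

1.463e+09 m


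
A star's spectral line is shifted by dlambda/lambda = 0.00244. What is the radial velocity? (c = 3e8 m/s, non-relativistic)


v = (dlambda/lambda) * c = 0.00244 * 3e8 = 732000.0

732000.0 m/s


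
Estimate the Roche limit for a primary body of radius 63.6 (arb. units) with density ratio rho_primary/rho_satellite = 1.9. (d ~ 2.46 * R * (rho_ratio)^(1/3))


d_Roche = 2.46 * 63.6 * 1.9^(1/3) = 193.7805

193.7805


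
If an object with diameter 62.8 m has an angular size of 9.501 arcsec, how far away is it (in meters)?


D = size / theta_rad, theta_rad = 9.501 * pi/(180*3600) = 4.606e-05, D = 1.363e+06

1.363e+06 m


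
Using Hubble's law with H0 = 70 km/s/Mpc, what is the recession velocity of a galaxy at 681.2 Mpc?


v = H0 * d = 70 * 681.2 = 47684.0

47684.0 km/s


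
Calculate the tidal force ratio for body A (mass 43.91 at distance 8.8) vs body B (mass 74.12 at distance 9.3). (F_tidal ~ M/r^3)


Ratio = (M1/r1^3) / (M2/r2^3) = (43.91/8.8^3) / (74.12/9.3^3) = 0.6992

0.6992


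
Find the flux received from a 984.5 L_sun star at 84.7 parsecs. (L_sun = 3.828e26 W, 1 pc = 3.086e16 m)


F = L / (4*pi*d^2) = 3.769e+29 / (4*pi*(2.614e+18)^2) = 4.390e-09

4.390e-09 W/m^2


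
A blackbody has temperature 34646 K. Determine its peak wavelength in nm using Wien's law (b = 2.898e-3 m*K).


lam_max = b / T = 2.898e-3 / 34646 = 8.365e-08 m = 83.646 nm

83.646 nm


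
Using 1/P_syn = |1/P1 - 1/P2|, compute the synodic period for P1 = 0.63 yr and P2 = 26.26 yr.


1/P_syn = |1/P1 - 1/P2| = |1/0.63 - 1/26.26| => P_syn = 0.6455

0.6455 years


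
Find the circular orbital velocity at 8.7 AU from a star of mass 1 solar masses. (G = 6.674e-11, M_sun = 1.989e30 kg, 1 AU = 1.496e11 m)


v = sqrt(GM/r) = sqrt(6.674e-11 * 1.989e+30 / 1.302e+12) = 10099.1557

10099.1557 m/s


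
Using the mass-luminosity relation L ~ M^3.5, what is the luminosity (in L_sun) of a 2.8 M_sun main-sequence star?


L/L_sun = (M/M_sun)^3.5 = 2.8^3.5 = 36.7327

36.7327 L_sun


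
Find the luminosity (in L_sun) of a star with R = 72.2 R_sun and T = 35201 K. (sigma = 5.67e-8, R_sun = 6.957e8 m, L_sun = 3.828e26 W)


R = 72.2 * 6.957e8 m = 5.022954e+10 m. L = 4*pi*R^2*sigma*T^4 = 4*pi*(5.022954e+10)^2 * 5.67e-8 * 35201^4 = 2.76014139e+33 W. L/L_sun = 2.76014139e+33 / 3.828e26 = 7.210e+06

7.210e+06 L_sun


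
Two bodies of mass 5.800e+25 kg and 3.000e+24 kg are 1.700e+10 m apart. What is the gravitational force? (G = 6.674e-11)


F = G*m1*m2/r^2 = 6.674e-11 * 5.800e+25 * 3.000e+24 / (1.700e+10)^2 = 6.674e-11 * 1.740e+50 / 2.890e+20 = 4.018e+19

4.018e+19 N


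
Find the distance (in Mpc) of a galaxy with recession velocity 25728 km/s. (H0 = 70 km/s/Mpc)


d = v / H0 = 25728 / 70 = 367.5429

367.5429 Mpc


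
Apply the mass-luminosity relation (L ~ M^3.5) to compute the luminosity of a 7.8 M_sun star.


L/L_sun = (M/M_sun)^3.5 = 7.8^3.5 = 1325.3516

1325.3516 L_sun


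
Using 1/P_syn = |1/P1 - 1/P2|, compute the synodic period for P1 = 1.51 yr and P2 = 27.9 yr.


1/P_syn = |1/P1 - 1/P2| = |1/1.51 - 1/27.9| => P_syn = 1.5964

1.5964 years


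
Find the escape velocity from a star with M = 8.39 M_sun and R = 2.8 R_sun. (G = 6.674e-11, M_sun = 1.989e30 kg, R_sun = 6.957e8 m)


M = 8.39 * 1.989e30 kg = 1.668771e+31 kg; R = 2.8 * 6.957e8 m = 1.94796e+09 m. v_esc = sqrt(2GM/R) = sqrt(2 * 6.674e-11 * 1.668771e+31 / 1.94796e+09) = 1.069e+06

1.069e+06 m/s


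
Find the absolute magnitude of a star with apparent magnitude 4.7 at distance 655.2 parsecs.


M = m - 5*log10(d) + 5 = 4.7 - 5*log10(655.2) + 5 = -4.3819

-4.3819


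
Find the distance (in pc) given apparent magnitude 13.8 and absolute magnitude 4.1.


d = 10^((m - M + 5)/5) = 10^((13.8 - 4.1 + 5)/5) = 870.9636

870.9636 pc


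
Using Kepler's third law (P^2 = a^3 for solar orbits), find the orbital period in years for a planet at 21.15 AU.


P = a^(3/2) = 21.15^1.5 = 97.267

97.267 years


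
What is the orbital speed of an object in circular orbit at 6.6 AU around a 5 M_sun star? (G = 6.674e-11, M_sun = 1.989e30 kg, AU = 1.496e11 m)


v = sqrt(GM/r) = sqrt(6.674e-11 * 9.945e+30 / 9.874e+11) = 25927.3261

25927.3261 m/s


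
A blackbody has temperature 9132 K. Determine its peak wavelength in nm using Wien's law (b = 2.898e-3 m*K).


lam_max = b / T = 2.898e-3 / 9132 = 3.173e-07 m = 317.3456 nm

317.3456 nm


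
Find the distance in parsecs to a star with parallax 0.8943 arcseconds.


d = 1/p = 1/0.8943 = 1.1182

1.1182 pc


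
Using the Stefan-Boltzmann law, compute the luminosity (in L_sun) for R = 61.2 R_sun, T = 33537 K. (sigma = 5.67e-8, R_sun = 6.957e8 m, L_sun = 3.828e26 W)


R = 61.2 * 6.957e8 m = 4.257684e+10 m. L = 4*pi*R^2*sigma*T^4 = 4*pi*(4.257684e+10)^2 * 5.67e-8 * 33537^4 = 1.633941929e+33 W. L/L_sun = 1.633941929e+33 / 3.828e26 = 4.268e+06

4.268e+06 L_sun


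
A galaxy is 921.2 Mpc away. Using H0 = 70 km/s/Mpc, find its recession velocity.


v = H0 * d = 70 * 921.2 = 64484.0

64484.0 km/s


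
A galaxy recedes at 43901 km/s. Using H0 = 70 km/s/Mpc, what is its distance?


d = v / H0 = 43901 / 70 = 627.1571

627.1571 Mpc


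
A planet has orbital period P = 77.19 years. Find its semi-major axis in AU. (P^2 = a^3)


a = P^(2/3) = 77.19^(2/3) = 18.129

18.129 AU


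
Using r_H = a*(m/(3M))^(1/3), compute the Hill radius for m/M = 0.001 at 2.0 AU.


r_H = a * (m/3M)^(1/3) = 2.0 * (0.001/3)^(1/3) = 0.1387

0.1387 AU


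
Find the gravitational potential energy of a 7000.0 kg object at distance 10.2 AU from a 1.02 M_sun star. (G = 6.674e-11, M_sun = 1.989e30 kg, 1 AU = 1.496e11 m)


M = 1.02 * 1.989e30 kg = 2.02878e+30 kg; r = 10.2 AU * 1.496e11 m/AU = 1.52592e+12 m. U = -GM*m/r = -(6.674e-11 * 2.02878e+30 * 7000.0) / 1.52592e+12 = -6.211e+11

-6.211e+11 J


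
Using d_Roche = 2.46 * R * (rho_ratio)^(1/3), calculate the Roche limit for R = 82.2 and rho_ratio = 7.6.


d_Roche = 2.46 * 82.2 * 7.6^(1/3) = 397.568

397.568


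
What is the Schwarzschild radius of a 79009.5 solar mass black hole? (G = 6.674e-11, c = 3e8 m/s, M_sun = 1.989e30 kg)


M = 79009.5 * 1.989e30 kg = 1.571498955e+35 kg. rs = 2GM/c^2 = 2 * 6.674e-11 * 1.571498955e+35 / (3e8)^2 = 2.331e+08

2.331e+08 m


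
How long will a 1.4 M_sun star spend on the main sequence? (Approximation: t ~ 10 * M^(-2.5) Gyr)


t = 10 * M^(-2.5) = 10 * 1.4^(-2.5) = 4.312

4.312 Gyr


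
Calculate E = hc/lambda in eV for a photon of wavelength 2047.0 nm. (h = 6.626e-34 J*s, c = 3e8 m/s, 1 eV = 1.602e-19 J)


E = hc/lambda = 6.626e-34 * 3e8 / 2.047e-06 = 9.711e-20 J = 0.6062 eV

0.6062 eV


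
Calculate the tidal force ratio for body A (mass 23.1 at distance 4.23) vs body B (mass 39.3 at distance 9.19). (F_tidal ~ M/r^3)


Ratio = (M1/r1^3) / (M2/r2^3) = (23.1/4.23^3) / (39.3/9.19^3) = 6.0276

6.0276


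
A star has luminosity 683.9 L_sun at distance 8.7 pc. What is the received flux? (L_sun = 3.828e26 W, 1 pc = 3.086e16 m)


F = L / (4*pi*d^2) = 2.618e+29 / (4*pi*(2.685e+17)^2) = 2.890e-07

2.890e-07 W/m^2


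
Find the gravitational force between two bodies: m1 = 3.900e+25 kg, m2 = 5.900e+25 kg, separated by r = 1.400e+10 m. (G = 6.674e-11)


F = G*m1*m2/r^2 = 6.674e-11 * 3.900e+25 * 5.900e+25 / (1.400e+10)^2 = 6.674e-11 * 2.301e+51 / 1.960e+20 = 7.835e+20

7.835e+20 N


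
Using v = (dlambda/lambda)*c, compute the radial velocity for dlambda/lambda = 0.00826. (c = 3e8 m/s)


v = (dlambda/lambda) * c = 0.00826 * 3e8 = 2.478e+06

2.478e+06 m/s


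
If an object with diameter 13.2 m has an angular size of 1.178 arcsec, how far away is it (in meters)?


D = size / theta_rad, theta_rad = 1.178 * pi/(180*3600) = 5.711e-06, D = 2.311e+06

2.311e+06 m


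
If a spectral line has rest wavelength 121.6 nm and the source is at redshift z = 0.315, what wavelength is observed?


lam_obs = lam_emit * (1 + z) = 121.6 * (1 + 0.315) = 159.904

159.904 nm


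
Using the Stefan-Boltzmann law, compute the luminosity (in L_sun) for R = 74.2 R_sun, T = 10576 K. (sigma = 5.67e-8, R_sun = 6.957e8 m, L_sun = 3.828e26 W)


R = 74.2 * 6.957e8 m = 5.162094e+10 m. L = 4*pi*R^2*sigma*T^4 = 4*pi*(5.162094e+10)^2 * 5.67e-8 * 10576^4 = 2.375365852e+31 W. L/L_sun = 2.375365852e+31 / 3.828e26 = 62052.3995

62052.3995 L_sun


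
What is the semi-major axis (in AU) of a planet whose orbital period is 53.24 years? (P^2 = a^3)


a = P^(2/3) = 53.24^(2/3) = 14.1522

14.1522 AU


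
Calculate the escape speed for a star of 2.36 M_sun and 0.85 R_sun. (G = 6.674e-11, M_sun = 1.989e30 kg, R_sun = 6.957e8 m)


M = 2.36 * 1.989e30 kg = 4.69404e+30 kg; R = 0.85 * 6.957e8 m = 5.91345e+08 m. v_esc = sqrt(2GM/R) = sqrt(2 * 6.674e-11 * 4.69404e+30 / 5.91345e+08) = 1.029e+06

1.029e+06 m/s
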